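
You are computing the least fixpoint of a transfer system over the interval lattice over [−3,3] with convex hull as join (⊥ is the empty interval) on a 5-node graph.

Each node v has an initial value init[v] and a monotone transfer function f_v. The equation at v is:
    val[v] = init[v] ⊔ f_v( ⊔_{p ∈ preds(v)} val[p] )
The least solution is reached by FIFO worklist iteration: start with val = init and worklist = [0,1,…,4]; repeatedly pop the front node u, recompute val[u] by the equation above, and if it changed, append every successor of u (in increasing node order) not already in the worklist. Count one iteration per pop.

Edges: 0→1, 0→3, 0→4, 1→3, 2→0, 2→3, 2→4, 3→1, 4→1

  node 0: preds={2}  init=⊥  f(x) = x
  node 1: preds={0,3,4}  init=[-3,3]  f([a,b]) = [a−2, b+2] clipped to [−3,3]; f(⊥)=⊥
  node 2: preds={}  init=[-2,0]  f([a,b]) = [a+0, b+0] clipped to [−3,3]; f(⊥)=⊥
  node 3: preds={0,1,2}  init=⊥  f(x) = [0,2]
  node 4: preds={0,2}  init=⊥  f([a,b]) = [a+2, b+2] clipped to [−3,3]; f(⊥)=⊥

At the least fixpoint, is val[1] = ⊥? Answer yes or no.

Trace (6 dequeues):
  [1] u=0 | in [-2,0] | out [-2,0] | prev ⊥ | push {}
  [2] u=1 | in [-2,0] | out [-3,3] | ==
  [3] u=2 | in ⊥ | out [-2,0] | ==
  [4] u=3 | in [-3,3] | out [0,2] | prev ⊥ | push {1}
  [5] u=4 | in [-2,0] | out [0,2] | prev ⊥ | push {}
  [6] u=1 | in [-2,2] | out [-3,3] | ==

Converged values:
  [0] [-2,0]
  [1] [-3,3]
  [2] [-2,0]
  [3] [0,2]
  [4] [0,2]

no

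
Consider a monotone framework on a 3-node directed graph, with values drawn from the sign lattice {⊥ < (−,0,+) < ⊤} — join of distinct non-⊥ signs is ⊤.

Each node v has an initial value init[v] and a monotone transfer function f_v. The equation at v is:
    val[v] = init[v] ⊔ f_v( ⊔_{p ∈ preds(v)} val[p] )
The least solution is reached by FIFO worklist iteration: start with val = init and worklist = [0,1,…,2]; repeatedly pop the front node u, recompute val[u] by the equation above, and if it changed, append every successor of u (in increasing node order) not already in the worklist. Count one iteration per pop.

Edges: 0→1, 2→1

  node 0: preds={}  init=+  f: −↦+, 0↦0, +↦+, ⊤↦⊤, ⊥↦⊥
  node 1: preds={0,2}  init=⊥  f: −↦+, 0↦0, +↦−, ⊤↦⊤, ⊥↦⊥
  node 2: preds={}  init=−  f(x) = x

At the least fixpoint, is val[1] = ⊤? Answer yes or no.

Trace (3 dequeues):
  [1] u=0 | in ⊥ | out + | ==
  [2] u=1 | in ⊤ | out ⊤ | prev ⊥ | push {}
  [3] u=2 | in ⊥ | out − | ==

Converged values:
  [0] +
  [1] ⊤
  [2] −

yes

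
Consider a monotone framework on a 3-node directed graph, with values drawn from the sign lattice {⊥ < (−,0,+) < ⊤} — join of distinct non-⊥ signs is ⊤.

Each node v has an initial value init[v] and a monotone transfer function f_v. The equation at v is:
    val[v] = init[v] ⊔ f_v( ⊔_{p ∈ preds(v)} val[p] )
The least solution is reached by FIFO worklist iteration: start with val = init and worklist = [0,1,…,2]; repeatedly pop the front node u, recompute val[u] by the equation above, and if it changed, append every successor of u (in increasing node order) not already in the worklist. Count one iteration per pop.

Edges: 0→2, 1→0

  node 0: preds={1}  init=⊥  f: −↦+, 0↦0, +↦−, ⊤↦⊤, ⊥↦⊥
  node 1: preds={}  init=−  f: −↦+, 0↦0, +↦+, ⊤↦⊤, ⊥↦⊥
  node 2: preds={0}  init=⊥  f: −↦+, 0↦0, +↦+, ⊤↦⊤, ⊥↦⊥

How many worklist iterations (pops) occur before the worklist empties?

Trace (3 dequeues):
  [1] u=0 | in − | out + | prev ⊥ | push {}
  [2] u=1 | in ⊥ | out − | ==
  [3] u=2 | in + | out + | prev ⊥ | push {}

Converged values:
  [0] +
  [1] −
  [2] +

3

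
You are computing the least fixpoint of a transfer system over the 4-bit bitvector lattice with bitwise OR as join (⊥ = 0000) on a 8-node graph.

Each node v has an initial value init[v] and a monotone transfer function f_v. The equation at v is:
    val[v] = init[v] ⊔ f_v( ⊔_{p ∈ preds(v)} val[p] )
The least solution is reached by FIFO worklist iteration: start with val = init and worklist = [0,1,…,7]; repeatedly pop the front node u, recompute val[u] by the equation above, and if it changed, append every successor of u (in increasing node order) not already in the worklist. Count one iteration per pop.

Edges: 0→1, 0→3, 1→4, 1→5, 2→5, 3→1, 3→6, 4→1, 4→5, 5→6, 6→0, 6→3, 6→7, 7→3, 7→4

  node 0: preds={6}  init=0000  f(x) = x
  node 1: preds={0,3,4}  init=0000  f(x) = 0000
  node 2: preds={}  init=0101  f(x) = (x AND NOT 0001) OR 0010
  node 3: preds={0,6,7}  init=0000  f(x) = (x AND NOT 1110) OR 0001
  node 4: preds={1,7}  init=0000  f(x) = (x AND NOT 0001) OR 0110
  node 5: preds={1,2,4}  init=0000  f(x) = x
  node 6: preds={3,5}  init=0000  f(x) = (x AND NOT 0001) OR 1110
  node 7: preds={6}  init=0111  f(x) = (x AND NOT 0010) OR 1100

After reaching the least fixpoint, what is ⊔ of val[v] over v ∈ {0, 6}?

1110

Worklist (15 pops):
  #1 pop 0: in=0000 → 0000 (no change)
  #2 pop 1: in=0000 → 0000 (no change)
  #3 pop 2: in=0000 → 0111 (was 0101); enqueue []
  #4 pop 3: in=0111 → 0001 (was 0000); enqueue [1]
  #5 pop 4: in=0111 → 0110 (was 0000); enqueue []
  #6 pop 5: in=0111 → 0111 (was 0000); enqueue []
  #7 pop 6: in=0111 → 1110 (was 0000); enqueue [0,3]
  #8 pop 7: in=1110 → 1111 (was 0111); enqueue [4]
  #9 pop 1: in=0111 → 0000 (no change)
  #10 pop 0: in=1110 → 1110 (was 0000); enqueue [1]
  #11 pop 3: in=1111 → 0001 (no change)
  #12 pop 4: in=1111 → 1110 (was 0110); enqueue [5]
  #13 pop 1: in=1111 → 0000 (no change)
  #14 pop 5: in=1111 → 1111 (was 0111); enqueue [6]
  #15 pop 6: in=1111 → 1110 (no change)

Fixpoint:
  val[0] = 1110
  val[1] = 0000
  val[2] = 0111
  val[3] = 0001
  val[4] = 1110
  val[5] = 1111
  val[6] = 1110
  val[7] = 1111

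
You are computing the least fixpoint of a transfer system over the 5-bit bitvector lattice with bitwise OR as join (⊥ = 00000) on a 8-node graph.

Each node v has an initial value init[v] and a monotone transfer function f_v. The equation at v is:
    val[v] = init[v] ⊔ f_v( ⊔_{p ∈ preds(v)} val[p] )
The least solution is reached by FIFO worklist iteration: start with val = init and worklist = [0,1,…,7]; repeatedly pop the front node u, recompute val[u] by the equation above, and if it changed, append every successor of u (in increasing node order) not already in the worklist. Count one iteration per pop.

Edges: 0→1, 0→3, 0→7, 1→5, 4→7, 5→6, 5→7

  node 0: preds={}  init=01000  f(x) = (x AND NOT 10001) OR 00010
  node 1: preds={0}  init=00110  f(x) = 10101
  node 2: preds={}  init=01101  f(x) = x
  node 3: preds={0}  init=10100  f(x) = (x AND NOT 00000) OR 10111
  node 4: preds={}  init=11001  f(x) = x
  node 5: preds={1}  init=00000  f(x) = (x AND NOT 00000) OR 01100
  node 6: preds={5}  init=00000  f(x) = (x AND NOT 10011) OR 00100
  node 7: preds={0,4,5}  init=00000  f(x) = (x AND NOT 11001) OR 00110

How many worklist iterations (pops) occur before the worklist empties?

8

Trace (8 dequeues):
  [1] u=0 | in 00000 | out 01010 | prev 01000 | push {}
  [2] u=1 | in 01010 | out 10111 | prev 00110 | push {}
  [3] u=2 | in 00000 | out 01101 | ==
  [4] u=3 | in 01010 | out 11111 | prev 10100 | push {}
  [5] u=4 | in 00000 | out 11001 | ==
  [6] u=5 | in 10111 | out 11111 | prev 00000 | push {}
  [7] u=6 | in 11111 | out 01100 | prev 00000 | push {}
  [8] u=7 | in 11111 | out 00110 | prev 00000 | push {}

Converged values:
  [0] 01010
  [1] 10111
  [2] 01101
  [3] 11111
  [4] 11001
  [5] 11111
  [6] 01100
  [7] 00110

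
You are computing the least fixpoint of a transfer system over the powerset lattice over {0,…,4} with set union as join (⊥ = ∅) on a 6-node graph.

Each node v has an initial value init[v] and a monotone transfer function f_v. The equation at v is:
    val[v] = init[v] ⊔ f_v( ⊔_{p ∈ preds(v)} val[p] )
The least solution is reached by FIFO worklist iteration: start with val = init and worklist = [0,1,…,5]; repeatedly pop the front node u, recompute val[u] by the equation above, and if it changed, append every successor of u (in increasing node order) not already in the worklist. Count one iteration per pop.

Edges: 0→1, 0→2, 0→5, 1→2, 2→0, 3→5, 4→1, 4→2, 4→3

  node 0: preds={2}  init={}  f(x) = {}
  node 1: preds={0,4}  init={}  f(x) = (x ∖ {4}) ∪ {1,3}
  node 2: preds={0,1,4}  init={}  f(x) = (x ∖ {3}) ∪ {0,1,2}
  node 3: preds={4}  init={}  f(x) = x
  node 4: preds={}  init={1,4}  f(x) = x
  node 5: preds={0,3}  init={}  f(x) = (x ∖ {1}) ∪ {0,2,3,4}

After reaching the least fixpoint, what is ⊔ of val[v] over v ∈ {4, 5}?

Iteration log — 7 steps:
  step 1. node 0  ⊔preds={}  new={}  stable
  step 2. node 1  ⊔preds={1,4}  new={1,3}  old={}  +wl: 
  step 3. node 2  ⊔preds={1,3,4}  new={0,1,2,4}  old={}  +wl: 0
  step 4. node 3  ⊔preds={1,4}  new={1,4}  old={}  +wl: 
  step 5. node 4  ⊔preds={}  new={1,4}  stable
  step 6. node 5  ⊔preds={1,4}  new={0,2,3,4}  old={}  +wl: 
  step 7. node 0  ⊔preds={0,1,2,4}  new={}  stable

Least fixpoint reached:
  node 0: {}
  node 1: {1,3}
  node 2: {0,1,2,4}
  node 3: {1,4}
  node 4: {1,4}
  node 5: {0,2,3,4}

{0,1,2,3,4}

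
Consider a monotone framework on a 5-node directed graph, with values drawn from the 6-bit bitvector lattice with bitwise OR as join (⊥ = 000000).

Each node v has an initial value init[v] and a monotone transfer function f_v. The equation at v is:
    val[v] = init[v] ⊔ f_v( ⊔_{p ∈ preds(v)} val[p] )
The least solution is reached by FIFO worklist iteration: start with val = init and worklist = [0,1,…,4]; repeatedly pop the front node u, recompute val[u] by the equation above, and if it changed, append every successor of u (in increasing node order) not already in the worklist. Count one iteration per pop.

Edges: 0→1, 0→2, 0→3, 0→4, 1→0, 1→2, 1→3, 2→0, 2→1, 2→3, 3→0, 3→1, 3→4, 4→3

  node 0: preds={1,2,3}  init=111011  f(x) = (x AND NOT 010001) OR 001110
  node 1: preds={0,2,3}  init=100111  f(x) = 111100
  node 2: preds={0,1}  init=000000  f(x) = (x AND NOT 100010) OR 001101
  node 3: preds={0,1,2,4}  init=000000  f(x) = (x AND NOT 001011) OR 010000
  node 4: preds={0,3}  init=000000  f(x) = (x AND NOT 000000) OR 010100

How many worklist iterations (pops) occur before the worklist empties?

8

Trace (8 dequeues):
  [1] u=0 | in 100111 | out 111111 | prev 111011 | push {}
  [2] u=1 | in 111111 | out 111111 | prev 100111 | push {0}
  [3] u=2 | in 111111 | out 011101 | prev 000000 | push {1}
  [4] u=3 | in 111111 | out 110100 | prev 000000 | push {}
  [5] u=4 | in 111111 | out 111111 | prev 000000 | push {3}
  [6] u=0 | in 111111 | out 111111 | ==
  [7] u=1 | in 111111 | out 111111 | ==
  [8] u=3 | in 111111 | out 110100 | ==

Converged values:
  [0] 111111
  [1] 111111
  [2] 011101
  [3] 110100
  [4] 111111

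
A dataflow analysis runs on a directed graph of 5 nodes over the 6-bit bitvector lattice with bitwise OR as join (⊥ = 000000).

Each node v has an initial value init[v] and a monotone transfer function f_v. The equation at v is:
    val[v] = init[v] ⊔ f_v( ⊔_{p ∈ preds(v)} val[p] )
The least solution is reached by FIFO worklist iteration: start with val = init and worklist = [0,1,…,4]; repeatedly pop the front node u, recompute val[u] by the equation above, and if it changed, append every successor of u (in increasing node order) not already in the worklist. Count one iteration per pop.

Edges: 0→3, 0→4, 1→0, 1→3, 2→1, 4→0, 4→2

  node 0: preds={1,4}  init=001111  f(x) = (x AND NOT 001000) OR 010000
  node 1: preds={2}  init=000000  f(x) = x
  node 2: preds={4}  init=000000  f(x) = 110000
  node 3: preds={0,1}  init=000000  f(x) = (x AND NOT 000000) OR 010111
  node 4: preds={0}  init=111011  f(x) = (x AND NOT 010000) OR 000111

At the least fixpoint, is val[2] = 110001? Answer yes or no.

no

Iteration log — 9 steps:
  step 1. node 0  ⊔preds=111011  new=111111  old=001111  +wl: 
  step 2. node 1  ⊔preds=000000  new=000000  stable
  step 3. node 2  ⊔preds=111011  new=110000  old=000000  +wl: 1
  step 4. node 3  ⊔preds=111111  new=111111  old=000000  +wl: 
  step 5. node 4  ⊔preds=111111  new=111111  old=111011  +wl: 0,2
  step 6. node 1  ⊔preds=110000  new=110000  old=000000  +wl: 3
  step 7. node 0  ⊔preds=111111  new=111111  stable
  step 8. node 2  ⊔preds=111111  new=110000  stable
  step 9. node 3  ⊔preds=111111  new=111111  stable

Least fixpoint reached:
  node 0: 111111
  node 1: 110000
  node 2: 110000
  node 3: 111111
  node 4: 111111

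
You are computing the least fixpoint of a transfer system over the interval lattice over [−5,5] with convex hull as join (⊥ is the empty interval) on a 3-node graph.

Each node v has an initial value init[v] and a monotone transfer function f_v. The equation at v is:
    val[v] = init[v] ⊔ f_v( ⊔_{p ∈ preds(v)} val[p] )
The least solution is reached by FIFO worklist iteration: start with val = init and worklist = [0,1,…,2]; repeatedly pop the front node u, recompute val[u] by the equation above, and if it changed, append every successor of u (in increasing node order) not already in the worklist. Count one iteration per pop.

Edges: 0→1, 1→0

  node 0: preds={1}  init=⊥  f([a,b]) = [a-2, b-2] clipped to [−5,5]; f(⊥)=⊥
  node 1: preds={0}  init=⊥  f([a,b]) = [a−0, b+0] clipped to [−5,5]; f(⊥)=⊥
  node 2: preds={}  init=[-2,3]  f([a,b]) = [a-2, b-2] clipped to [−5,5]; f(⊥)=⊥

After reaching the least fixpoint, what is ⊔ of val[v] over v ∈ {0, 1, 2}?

[-2,3]

Iteration log — 3 steps:
  step 1. node 0  ⊔preds=⊥  new=⊥  stable
  step 2. node 1  ⊔preds=⊥  new=⊥  stable
  step 3. node 2  ⊔preds=⊥  new=[-2,3]  stable

Least fixpoint reached:
  node 0: ⊥
  node 1: ⊥
  node 2: [-2,3]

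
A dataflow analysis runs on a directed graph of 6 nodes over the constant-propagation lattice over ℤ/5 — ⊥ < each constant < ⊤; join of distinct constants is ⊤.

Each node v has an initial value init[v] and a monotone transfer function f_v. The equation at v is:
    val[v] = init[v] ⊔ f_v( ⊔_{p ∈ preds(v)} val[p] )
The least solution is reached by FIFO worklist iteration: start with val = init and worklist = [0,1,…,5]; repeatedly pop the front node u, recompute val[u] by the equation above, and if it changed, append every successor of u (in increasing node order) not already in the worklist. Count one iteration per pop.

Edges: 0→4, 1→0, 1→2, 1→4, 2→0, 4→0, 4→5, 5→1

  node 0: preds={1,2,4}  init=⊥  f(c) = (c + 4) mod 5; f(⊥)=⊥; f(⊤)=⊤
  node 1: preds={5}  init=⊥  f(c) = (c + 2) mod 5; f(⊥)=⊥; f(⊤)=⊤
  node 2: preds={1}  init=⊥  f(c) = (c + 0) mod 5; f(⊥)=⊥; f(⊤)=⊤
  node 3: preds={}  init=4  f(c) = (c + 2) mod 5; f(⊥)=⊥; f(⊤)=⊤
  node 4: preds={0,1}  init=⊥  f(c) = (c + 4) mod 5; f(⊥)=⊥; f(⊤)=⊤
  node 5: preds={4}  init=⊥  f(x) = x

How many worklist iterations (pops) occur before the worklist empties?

Worklist (6 pops):
  #1 pop 0: in=⊥ → ⊥ (no change)
  #2 pop 1: in=⊥ → ⊥ (no change)
  #3 pop 2: in=⊥ → ⊥ (no change)
  #4 pop 3: in=⊥ → 4 (no change)
  #5 pop 4: in=⊥ → ⊥ (no change)
  #6 pop 5: in=⊥ → ⊥ (no change)

Fixpoint:
  val[0] = ⊥
  val[1] = ⊥
  val[2] = ⊥
  val[3] = 4
  val[4] = ⊥
  val[5] = ⊥

6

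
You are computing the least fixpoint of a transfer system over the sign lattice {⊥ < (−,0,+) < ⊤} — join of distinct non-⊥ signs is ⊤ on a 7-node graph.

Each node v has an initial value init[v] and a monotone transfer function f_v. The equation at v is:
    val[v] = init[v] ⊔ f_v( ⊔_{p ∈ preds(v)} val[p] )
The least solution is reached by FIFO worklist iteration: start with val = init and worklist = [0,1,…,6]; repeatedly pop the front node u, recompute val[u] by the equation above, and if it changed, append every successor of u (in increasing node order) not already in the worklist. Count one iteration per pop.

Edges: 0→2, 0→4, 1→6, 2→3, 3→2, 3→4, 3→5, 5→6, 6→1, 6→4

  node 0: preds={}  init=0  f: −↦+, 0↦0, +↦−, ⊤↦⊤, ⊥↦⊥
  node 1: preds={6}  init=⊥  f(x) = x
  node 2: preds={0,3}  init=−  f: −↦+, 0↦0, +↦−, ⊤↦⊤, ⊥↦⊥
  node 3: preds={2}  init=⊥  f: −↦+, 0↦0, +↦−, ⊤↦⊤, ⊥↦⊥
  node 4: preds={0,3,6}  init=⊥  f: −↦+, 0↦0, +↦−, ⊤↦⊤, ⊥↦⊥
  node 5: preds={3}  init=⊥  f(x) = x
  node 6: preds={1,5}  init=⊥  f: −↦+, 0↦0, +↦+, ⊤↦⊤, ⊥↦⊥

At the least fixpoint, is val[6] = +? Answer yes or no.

no

Trace (11 dequeues):
  [1] u=0 | in ⊥ | out 0 | ==
  [2] u=1 | in ⊥ | out ⊥ | ==
  [3] u=2 | in 0 | out ⊤ | prev − | push {}
  [4] u=3 | in ⊤ | out ⊤ | prev ⊥ | push {2}
  [5] u=4 | in ⊤ | out ⊤ | prev ⊥ | push {}
  [6] u=5 | in ⊤ | out ⊤ | prev ⊥ | push {}
  [7] u=6 | in ⊤ | out ⊤ | prev ⊥ | push {1,4}
  [8] u=2 | in ⊤ | out ⊤ | ==
  [9] u=1 | in ⊤ | out ⊤ | prev ⊥ | push {6}
  [10] u=4 | in ⊤ | out ⊤ | ==
  [11] u=6 | in ⊤ | out ⊤ | ==

Converged values:
  [0] 0
  [1] ⊤
  [2] ⊤
  [3] ⊤
  [4] ⊤
  [5] ⊤
  [6] ⊤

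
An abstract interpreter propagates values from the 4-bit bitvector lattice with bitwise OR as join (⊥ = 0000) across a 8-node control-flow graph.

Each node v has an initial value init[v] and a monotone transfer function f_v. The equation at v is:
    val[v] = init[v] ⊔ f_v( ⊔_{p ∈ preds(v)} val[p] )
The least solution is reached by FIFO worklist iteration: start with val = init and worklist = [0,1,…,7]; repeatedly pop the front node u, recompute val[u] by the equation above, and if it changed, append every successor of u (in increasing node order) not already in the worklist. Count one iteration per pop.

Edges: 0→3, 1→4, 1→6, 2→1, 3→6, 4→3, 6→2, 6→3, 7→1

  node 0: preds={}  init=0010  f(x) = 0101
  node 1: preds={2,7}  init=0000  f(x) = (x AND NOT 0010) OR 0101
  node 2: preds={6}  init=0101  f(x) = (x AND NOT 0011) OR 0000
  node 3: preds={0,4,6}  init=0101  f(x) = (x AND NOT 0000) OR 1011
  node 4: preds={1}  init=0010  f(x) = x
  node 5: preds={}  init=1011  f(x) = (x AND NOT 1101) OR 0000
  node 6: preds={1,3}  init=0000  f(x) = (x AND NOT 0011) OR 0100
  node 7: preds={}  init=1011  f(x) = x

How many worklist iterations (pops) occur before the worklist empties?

11

Iteration log — 11 steps:
  step 1. node 0  ⊔preds=0000  new=0111  old=0010  +wl: 
  step 2. node 1  ⊔preds=1111  new=1101  old=0000  +wl: 
  step 3. node 2  ⊔preds=0000  new=0101  stable
  step 4. node 3  ⊔preds=0111  new=1111  old=0101  +wl: 
  step 5. node 4  ⊔preds=1101  new=1111  old=0010  +wl: 3
  step 6. node 5  ⊔preds=0000  new=1011  stable
  step 7. node 6  ⊔preds=1111  new=1100  old=0000  +wl: 2
  step 8. node 7  ⊔preds=0000  new=1011  stable
  step 9. node 3  ⊔preds=1111  new=1111  stable
  step 10. node 2  ⊔preds=1100  new=1101  old=0101  +wl: 1
  step 11. node 1  ⊔preds=1111  new=1101  stable

Least fixpoint reached:
  node 0: 0111
  node 1: 1101
  node 2: 1101
  node 3: 1111
  node 4: 1111
  node 5: 1011
  node 6: 1100
  node 7: 1011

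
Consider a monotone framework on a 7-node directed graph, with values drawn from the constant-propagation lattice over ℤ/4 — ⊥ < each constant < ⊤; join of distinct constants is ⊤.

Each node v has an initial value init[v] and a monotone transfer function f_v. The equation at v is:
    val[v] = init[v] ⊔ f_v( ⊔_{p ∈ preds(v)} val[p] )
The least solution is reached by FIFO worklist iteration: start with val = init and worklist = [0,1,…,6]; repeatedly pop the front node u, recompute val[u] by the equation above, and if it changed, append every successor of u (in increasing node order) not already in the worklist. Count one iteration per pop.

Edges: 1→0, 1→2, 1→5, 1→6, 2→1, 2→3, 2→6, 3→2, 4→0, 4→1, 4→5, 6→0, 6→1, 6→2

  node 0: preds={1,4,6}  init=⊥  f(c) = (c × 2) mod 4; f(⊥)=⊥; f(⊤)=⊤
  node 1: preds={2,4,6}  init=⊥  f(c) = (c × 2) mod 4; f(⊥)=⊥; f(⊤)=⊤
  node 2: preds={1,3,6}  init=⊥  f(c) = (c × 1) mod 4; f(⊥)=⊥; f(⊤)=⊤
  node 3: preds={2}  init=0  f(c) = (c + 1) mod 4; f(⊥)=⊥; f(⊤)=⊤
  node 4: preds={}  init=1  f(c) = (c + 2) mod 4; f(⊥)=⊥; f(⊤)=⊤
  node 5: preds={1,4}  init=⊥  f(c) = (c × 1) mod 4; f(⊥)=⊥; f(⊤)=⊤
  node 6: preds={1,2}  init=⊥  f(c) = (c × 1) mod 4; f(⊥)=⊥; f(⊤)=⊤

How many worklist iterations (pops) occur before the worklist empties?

13

Iteration log — 13 steps:
  step 1. node 0  ⊔preds=1  new=2  old=⊥  +wl: 
  step 2. node 1  ⊔preds=1  new=2  old=⊥  +wl: 0
  step 3. node 2  ⊔preds=⊤  new=⊤  old=⊥  +wl: 1
  step 4. node 3  ⊔preds=⊤  new=⊤  old=0  +wl: 2
  step 5. node 4  ⊔preds=⊥  new=1  stable
  step 6. node 5  ⊔preds=⊤  new=⊤  old=⊥  +wl: 
  step 7. node 6  ⊔preds=⊤  new=⊤  old=⊥  +wl: 
  step 8. node 0  ⊔preds=⊤  new=⊤  old=2  +wl: 
  step 9. node 1  ⊔preds=⊤  new=⊤  old=2  +wl: 0,5,6
  step 10. node 2  ⊔preds=⊤  new=⊤  stable
  step 11. node 0  ⊔preds=⊤  new=⊤  stable
  step 12. node 5  ⊔preds=⊤  new=⊤  stable
  step 13. node 6  ⊔preds=⊤  new=⊤  stable

Least fixpoint reached:
  node 0: ⊤
  node 1: ⊤
  node 2: ⊤
  node 3: ⊤
  node 4: 1
  node 5: ⊤
  node 6: ⊤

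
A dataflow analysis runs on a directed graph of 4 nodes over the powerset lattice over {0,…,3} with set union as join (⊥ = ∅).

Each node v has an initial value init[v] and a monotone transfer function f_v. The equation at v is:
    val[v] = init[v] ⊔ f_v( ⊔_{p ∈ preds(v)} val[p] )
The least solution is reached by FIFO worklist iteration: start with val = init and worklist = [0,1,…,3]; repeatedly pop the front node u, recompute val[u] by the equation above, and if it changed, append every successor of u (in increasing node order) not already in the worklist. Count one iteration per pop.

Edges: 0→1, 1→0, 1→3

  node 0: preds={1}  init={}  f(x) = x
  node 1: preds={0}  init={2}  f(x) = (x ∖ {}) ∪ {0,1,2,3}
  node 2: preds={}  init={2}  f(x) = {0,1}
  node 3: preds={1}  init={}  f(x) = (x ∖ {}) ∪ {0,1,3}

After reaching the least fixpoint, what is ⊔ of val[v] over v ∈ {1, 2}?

{0,1,2,3}

Iteration log — 6 steps:
  step 1. node 0  ⊔preds={2}  new={2}  old={}  +wl: 
  step 2. node 1  ⊔preds={2}  new={0,1,2,3}  old={2}  +wl: 0
  step 3. node 2  ⊔preds={}  new={0,1,2}  old={2}  +wl: 
  step 4. node 3  ⊔preds={0,1,2,3}  new={0,1,2,3}  old={}  +wl: 
  step 5. node 0  ⊔preds={0,1,2,3}  new={0,1,2,3}  old={2}  +wl: 1
  step 6. node 1  ⊔preds={0,1,2,3}  new={0,1,2,3}  stable

Least fixpoint reached:
  node 0: {0,1,2,3}
  node 1: {0,1,2,3}
  node 2: {0,1,2}
  node 3: {0,1,2,3}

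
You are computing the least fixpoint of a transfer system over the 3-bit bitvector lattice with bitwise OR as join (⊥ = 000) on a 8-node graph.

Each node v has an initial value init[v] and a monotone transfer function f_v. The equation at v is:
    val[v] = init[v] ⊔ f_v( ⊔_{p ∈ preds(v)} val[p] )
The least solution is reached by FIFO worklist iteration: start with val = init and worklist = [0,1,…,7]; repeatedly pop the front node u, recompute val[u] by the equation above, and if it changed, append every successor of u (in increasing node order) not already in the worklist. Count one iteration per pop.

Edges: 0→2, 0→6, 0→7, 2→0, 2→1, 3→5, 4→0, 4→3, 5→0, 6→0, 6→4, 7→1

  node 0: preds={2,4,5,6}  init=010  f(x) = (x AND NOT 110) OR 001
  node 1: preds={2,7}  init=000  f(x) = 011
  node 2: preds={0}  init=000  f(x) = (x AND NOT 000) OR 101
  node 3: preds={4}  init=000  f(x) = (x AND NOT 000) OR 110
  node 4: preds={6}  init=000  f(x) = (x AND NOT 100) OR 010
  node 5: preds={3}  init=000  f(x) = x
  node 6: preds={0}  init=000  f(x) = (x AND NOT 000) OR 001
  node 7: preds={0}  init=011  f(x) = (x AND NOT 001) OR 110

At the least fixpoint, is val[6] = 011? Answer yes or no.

Worklist (16 pops):
  #1 pop 0: in=000 → 011 (was 010); enqueue []
  #2 pop 1: in=011 → 011 (was 000); enqueue []
  #3 pop 2: in=011 → 111 (was 000); enqueue [0,1]
  #4 pop 3: in=000 → 110 (was 000); enqueue []
  #5 pop 4: in=000 → 010 (was 000); enqueue [3]
  #6 pop 5: in=110 → 110 (was 000); enqueue []
  #7 pop 6: in=011 → 011 (was 000); enqueue [4]
  #8 pop 7: in=011 → 111 (was 011); enqueue []
  #9 pop 0: in=111 → 011 (no change)
  #10 pop 1: in=111 → 011 (no change)
  #11 pop 3: in=010 → 110 (no change)
  #12 pop 4: in=011 → 011 (was 010); enqueue [0,3]
  #13 pop 0: in=111 → 011 (no change)
  #14 pop 3: in=011 → 111 (was 110); enqueue [5]
  #15 pop 5: in=111 → 111 (was 110); enqueue [0]
  #16 pop 0: in=111 → 011 (no change)

Fixpoint:
  val[0] = 011
  val[1] = 011
  val[2] = 111
  val[3] = 111
  val[4] = 011
  val[5] = 111
  val[6] = 011
  val[7] = 111

yes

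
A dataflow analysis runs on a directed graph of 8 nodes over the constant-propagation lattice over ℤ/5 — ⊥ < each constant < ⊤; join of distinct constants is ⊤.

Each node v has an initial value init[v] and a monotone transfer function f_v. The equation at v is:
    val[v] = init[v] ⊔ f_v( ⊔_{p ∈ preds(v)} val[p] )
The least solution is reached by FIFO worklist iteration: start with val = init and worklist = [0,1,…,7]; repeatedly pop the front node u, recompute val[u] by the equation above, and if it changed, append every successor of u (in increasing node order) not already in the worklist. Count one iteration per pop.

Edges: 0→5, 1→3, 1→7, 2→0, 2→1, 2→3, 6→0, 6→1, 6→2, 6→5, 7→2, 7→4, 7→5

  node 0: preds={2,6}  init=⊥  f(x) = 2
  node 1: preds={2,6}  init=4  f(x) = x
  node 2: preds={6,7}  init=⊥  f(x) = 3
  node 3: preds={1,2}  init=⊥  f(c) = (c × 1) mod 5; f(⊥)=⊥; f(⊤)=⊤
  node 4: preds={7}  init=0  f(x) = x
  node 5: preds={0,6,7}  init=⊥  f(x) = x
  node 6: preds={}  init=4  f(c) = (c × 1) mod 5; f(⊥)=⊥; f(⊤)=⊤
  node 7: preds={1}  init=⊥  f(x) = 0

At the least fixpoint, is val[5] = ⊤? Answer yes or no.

Worklist (15 pops):
  #1 pop 0: in=4 → 2 (was ⊥); enqueue []
  #2 pop 1: in=4 → 4 (no change)
  #3 pop 2: in=4 → 3 (was ⊥); enqueue [0,1]
  #4 pop 3: in=⊤ → ⊤ (was ⊥); enqueue []
  #5 pop 4: in=⊥ → 0 (no change)
  #6 pop 5: in=⊤ → ⊤ (was ⊥); enqueue []
  #7 pop 6: in=⊥ → 4 (no change)
  #8 pop 7: in=4 → 0 (was ⊥); enqueue [2,4,5]
  #9 pop 0: in=⊤ → 2 (no change)
  #10 pop 1: in=⊤ → ⊤ (was 4); enqueue [3,7]
  #11 pop 2: in=⊤ → 3 (no change)
  #12 pop 4: in=0 → 0 (no change)
  #13 pop 5: in=⊤ → ⊤ (no change)
  #14 pop 3: in=⊤ → ⊤ (no change)
  #15 pop 7: in=⊤ → 0 (no change)

Fixpoint:
  val[0] = 2
  val[1] = ⊤
  val[2] = 3
  val[3] = ⊤
  val[4] = 0
  val[5] = ⊤
  val[6] = 4
  val[7] = 0

yes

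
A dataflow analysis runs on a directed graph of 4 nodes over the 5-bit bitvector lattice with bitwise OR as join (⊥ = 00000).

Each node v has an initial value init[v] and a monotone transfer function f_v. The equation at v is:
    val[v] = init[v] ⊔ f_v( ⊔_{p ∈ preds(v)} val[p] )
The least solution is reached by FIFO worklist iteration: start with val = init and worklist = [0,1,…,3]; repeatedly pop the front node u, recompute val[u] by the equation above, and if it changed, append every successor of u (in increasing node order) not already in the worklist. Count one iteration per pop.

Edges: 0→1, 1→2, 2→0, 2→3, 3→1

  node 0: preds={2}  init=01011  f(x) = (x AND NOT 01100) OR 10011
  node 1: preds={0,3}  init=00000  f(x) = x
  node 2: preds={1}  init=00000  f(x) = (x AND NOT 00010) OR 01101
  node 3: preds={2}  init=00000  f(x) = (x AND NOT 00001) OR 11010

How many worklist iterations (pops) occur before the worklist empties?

7

Iteration log — 7 steps:
  step 1. node 0  ⊔preds=00000  new=11011  old=01011  +wl: 
  step 2. node 1  ⊔preds=11011  new=11011  old=00000  +wl: 
  step 3. node 2  ⊔preds=11011  new=11101  old=00000  +wl: 0
  step 4. node 3  ⊔preds=11101  new=11110  old=00000  +wl: 1
  step 5. node 0  ⊔preds=11101  new=11011  stable
  step 6. node 1  ⊔preds=11111  new=11111  old=11011  +wl: 2
  step 7. node 2  ⊔preds=11111  new=11101  stable

Least fixpoint reached:
  node 0: 11011
  node 1: 11111
  node 2: 11101
  node 3: 11110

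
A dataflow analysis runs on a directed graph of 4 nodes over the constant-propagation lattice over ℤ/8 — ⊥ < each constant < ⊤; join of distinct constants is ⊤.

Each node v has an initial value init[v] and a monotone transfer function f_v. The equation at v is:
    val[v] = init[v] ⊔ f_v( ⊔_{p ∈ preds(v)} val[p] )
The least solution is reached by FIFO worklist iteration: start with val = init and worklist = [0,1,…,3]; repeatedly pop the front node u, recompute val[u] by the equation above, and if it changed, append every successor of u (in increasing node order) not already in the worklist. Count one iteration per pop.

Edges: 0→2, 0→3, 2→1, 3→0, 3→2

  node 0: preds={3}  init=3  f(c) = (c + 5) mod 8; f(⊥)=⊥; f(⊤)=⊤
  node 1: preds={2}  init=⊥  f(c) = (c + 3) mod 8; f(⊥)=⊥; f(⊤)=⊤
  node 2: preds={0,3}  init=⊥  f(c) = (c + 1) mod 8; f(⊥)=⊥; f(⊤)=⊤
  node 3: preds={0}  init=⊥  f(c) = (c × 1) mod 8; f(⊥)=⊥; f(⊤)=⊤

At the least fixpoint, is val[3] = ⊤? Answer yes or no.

yes

Trace (11 dequeues):
  [1] u=0 | in ⊥ | out 3 | ==
  [2] u=1 | in ⊥ | out ⊥ | ==
  [3] u=2 | in 3 | out 4 | prev ⊥ | push {1}
  [4] u=3 | in 3 | out 3 | prev ⊥ | push {0,2}
  [5] u=1 | in 4 | out 7 | prev ⊥ | push {}
  [6] u=0 | in 3 | out ⊤ | prev 3 | push {3}
  [7] u=2 | in ⊤ | out ⊤ | prev 4 | push {1}
  [8] u=3 | in ⊤ | out ⊤ | prev 3 | push {0,2}
  [9] u=1 | in ⊤ | out ⊤ | prev 7 | push {}
  [10] u=0 | in ⊤ | out ⊤ | ==
  [11] u=2 | in ⊤ | out ⊤ | ==

Converged values:
  [0] ⊤
  [1] ⊤
  [2] ⊤
  [3] ⊤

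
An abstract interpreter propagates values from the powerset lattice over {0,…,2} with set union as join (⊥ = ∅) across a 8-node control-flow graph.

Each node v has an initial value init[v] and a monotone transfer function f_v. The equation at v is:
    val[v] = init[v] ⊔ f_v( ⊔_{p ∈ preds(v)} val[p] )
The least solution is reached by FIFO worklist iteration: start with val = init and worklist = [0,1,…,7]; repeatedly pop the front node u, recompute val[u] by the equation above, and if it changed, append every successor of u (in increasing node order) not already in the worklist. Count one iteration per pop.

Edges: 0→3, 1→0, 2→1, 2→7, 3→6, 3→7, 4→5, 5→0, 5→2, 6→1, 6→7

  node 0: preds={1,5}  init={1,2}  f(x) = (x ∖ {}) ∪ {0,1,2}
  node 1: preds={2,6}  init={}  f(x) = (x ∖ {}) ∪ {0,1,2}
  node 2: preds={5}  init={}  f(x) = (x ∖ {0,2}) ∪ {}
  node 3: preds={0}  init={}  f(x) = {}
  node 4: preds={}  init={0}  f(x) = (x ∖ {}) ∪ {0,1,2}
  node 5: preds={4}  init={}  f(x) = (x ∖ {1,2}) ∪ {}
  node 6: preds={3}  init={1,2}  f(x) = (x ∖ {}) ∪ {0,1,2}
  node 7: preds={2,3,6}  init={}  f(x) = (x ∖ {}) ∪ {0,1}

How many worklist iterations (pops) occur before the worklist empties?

11

Trace (11 dequeues):
  [1] u=0 | in {} | out {0,1,2} | prev {1,2} | push {}
  [2] u=1 | in {1,2} | out {0,1,2} | prev {} | push {0}
  [3] u=2 | in {} | out {} | ==
  [4] u=3 | in {0,1,2} | out {} | ==
  [5] u=4 | in {} | out {0,1,2} | prev {0} | push {}
  [6] u=5 | in {0,1,2} | out {0} | prev {} | push {2}
  [7] u=6 | in {} | out {0,1,2} | prev {1,2} | push {1}
  [8] u=7 | in {0,1,2} | out {0,1,2} | prev {} | push {}
  [9] u=0 | in {0,1,2} | out {0,1,2} | ==
  [10] u=2 | in {0} | out {} | ==
  [11] u=1 | in {0,1,2} | out {0,1,2} | ==

Converged values:
  [0] {0,1,2}
  [1] {0,1,2}
  [2] {}
  [3] {}
  [4] {0,1,2}
  [5] {0}
  [6] {0,1,2}
  [7] {0,1,2}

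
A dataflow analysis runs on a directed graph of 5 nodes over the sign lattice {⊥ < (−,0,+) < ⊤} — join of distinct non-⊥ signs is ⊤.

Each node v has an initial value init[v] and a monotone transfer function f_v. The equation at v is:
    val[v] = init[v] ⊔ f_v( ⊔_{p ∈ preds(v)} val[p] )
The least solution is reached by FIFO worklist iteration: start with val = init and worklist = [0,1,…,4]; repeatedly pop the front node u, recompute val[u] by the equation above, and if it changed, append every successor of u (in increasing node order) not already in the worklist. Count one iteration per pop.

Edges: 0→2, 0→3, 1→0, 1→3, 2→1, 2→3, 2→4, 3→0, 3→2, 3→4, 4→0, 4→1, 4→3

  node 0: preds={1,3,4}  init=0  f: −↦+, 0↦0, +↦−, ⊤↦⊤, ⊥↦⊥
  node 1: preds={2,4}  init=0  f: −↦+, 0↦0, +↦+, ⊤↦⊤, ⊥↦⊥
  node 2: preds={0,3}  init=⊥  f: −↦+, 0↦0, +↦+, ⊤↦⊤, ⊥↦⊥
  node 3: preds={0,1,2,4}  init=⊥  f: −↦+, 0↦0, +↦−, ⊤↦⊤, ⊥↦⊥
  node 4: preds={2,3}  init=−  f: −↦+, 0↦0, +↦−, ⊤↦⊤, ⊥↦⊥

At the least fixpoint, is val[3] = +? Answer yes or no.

no

Worklist (9 pops):
  #1 pop 0: in=⊤ → ⊤ (was 0); enqueue []
  #2 pop 1: in=− → ⊤ (was 0); enqueue [0]
  #3 pop 2: in=⊤ → ⊤ (was ⊥); enqueue [1]
  #4 pop 3: in=⊤ → ⊤ (was ⊥); enqueue [2]
  #5 pop 4: in=⊤ → ⊤ (was −); enqueue [3]
  #6 pop 0: in=⊤ → ⊤ (no change)
  #7 pop 1: in=⊤ → ⊤ (no change)
  #8 pop 2: in=⊤ → ⊤ (no change)
  #9 pop 3: in=⊤ → ⊤ (no change)

Fixpoint:
  val[0] = ⊤
  val[1] = ⊤
  val[2] = ⊤
  val[3] = ⊤
  val[4] = ⊤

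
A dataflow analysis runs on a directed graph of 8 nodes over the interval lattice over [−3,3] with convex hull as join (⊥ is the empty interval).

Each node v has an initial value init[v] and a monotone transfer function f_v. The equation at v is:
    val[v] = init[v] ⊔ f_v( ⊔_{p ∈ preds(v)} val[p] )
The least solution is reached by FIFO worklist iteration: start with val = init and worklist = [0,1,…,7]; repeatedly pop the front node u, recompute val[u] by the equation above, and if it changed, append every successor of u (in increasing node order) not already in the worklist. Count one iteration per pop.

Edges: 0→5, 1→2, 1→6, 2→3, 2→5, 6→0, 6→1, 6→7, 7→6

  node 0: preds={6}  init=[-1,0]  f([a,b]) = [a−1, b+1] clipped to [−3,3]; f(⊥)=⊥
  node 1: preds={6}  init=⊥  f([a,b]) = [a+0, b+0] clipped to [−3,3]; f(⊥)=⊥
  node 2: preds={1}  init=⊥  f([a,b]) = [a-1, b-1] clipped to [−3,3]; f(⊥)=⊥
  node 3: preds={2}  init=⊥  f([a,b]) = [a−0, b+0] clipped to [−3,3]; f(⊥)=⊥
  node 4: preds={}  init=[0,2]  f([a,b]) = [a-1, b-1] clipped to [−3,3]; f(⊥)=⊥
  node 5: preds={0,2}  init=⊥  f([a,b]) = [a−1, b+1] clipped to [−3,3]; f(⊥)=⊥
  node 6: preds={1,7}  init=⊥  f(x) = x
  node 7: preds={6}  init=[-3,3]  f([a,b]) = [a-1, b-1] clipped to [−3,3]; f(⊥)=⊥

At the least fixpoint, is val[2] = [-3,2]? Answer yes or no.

Worklist (15 pops):
  #1 pop 0: in=⊥ → [-1,0] (no change)
  #2 pop 1: in=⊥ → ⊥ (no change)
  #3 pop 2: in=⊥ → ⊥ (no change)
  #4 pop 3: in=⊥ → ⊥ (no change)
  #5 pop 4: in=⊥ → [0,2] (no change)
  #6 pop 5: in=[-1,0] → [-2,1] (was ⊥); enqueue []
  #7 pop 6: in=[-3,3] → [-3,3] (was ⊥); enqueue [0,1]
  #8 pop 7: in=[-3,3] → [-3,3] (no change)
  #9 pop 0: in=[-3,3] → [-3,3] (was [-1,0]); enqueue [5]
  #10 pop 1: in=[-3,3] → [-3,3] (was ⊥); enqueue [2,6]
  #11 pop 5: in=[-3,3] → [-3,3] (was [-2,1]); enqueue []
  #12 pop 2: in=[-3,3] → [-3,2] (was ⊥); enqueue [3,5]
  #13 pop 6: in=[-3,3] → [-3,3] (no change)
  #14 pop 3: in=[-3,2] → [-3,2] (was ⊥); enqueue []
  #15 pop 5: in=[-3,3] → [-3,3] (no change)

Fixpoint:
  val[0] = [-3,3]
  val[1] = [-3,3]
  val[2] = [-3,2]
  val[3] = [-3,2]
  val[4] = [0,2]
  val[5] = [-3,3]
  val[6] = [-3,3]
  val[7] = [-3,3]

yes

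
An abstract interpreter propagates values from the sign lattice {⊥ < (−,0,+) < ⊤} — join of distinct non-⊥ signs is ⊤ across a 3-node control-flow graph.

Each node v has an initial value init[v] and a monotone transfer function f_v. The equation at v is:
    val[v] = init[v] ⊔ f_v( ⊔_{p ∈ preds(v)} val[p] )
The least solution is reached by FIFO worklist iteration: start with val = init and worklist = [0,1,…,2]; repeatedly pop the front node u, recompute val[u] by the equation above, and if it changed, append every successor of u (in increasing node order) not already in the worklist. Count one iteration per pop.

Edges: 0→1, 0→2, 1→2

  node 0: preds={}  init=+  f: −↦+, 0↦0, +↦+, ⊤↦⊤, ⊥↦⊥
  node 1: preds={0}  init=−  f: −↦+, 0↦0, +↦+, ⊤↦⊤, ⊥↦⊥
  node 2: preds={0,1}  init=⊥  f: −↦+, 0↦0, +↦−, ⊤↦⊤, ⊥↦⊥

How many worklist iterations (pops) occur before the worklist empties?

3

Worklist (3 pops):
  #1 pop 0: in=⊥ → + (no change)
  #2 pop 1: in=+ → ⊤ (was −); enqueue []
  #3 pop 2: in=⊤ → ⊤ (was ⊥); enqueue []

Fixpoint:
  val[0] = +
  val[1] = ⊤
  val[2] = ⊤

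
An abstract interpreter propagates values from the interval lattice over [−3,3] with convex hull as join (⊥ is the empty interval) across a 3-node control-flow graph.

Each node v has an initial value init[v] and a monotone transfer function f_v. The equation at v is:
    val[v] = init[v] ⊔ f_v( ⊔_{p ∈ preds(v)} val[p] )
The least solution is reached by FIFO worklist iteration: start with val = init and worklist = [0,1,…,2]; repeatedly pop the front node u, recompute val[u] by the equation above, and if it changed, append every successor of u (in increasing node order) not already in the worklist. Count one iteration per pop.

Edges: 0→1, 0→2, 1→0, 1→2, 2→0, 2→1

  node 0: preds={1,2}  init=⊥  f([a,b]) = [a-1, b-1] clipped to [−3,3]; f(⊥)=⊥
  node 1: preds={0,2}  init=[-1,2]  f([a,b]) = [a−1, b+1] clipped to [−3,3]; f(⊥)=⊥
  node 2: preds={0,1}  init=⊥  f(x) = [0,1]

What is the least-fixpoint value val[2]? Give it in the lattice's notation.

Trace (6 dequeues):
  [1] u=0 | in [-1,2] | out [-2,1] | prev ⊥ | push {}
  [2] u=1 | in [-2,1] | out [-3,2] | prev [-1,2] | push {0}
  [3] u=2 | in [-3,2] | out [0,1] | prev ⊥ | push {1}
  [4] u=0 | in [-3,2] | out [-3,1] | prev [-2,1] | push {2}
  [5] u=1 | in [-3,1] | out [-3,2] | ==
  [6] u=2 | in [-3,2] | out [0,1] | ==

Converged values:
  [0] [-3,1]
  [1] [-3,2]
  [2] [0,1]

[0,1]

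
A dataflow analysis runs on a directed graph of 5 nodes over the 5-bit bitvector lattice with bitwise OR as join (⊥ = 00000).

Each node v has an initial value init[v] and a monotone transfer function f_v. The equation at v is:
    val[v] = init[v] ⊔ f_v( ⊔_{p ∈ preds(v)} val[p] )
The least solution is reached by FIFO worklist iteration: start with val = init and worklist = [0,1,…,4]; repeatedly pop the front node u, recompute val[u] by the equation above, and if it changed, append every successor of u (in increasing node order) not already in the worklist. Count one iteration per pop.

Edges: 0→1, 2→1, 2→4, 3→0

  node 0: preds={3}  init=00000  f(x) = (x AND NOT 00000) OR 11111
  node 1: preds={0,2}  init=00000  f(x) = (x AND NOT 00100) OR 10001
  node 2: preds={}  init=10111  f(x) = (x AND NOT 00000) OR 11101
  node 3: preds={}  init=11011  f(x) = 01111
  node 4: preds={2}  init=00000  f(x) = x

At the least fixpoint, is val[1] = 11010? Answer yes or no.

no

Worklist (7 pops):
  #1 pop 0: in=11011 → 11111 (was 00000); enqueue []
  #2 pop 1: in=11111 → 11011 (was 00000); enqueue []
  #3 pop 2: in=00000 → 11111 (was 10111); enqueue [1]
  #4 pop 3: in=00000 → 11111 (was 11011); enqueue [0]
  #5 pop 4: in=11111 → 11111 (was 00000); enqueue []
  #6 pop 1: in=11111 → 11011 (no change)
  #7 pop 0: in=11111 → 11111 (no change)

Fixpoint:
  val[0] = 11111
  val[1] = 11011
  val[2] = 11111
  val[3] = 11111
  val[4] = 11111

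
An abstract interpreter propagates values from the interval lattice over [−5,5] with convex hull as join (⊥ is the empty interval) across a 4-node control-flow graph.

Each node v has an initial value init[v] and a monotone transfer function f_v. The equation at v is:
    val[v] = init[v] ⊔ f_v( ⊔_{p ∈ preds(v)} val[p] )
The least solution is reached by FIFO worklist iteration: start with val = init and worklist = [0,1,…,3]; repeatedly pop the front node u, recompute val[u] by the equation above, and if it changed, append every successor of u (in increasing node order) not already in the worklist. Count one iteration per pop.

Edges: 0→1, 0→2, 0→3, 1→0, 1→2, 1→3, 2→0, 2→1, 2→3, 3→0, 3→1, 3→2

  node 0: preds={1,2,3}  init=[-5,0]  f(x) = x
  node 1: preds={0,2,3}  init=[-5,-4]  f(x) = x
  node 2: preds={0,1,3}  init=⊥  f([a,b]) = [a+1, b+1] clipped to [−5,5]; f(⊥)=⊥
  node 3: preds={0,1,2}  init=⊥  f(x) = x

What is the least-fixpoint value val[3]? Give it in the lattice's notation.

Worklist (25 pops):
  #1 pop 0: in=[-5,-4] → [-5,0] (no change)
  #2 pop 1: in=[-5,0] → [-5,0] (was [-5,-4]); enqueue [0]
  #3 pop 2: in=[-5,0] → [-4,1] (was ⊥); enqueue [1]
  #4 pop 3: in=[-5,1] → [-5,1] (was ⊥); enqueue [2]
  #5 pop 0: in=[-5,1] → [-5,1] (was [-5,0]); enqueue [3]
  #6 pop 1: in=[-5,1] → [-5,1] (was [-5,0]); enqueue [0]
  #7 pop 2: in=[-5,1] → [-4,2] (was [-4,1]); enqueue [1]
  #8 pop 3: in=[-5,2] → [-5,2] (was [-5,1]); enqueue [2]
  #9 pop 0: in=[-5,2] → [-5,2] (was [-5,1]); enqueue [3]
  #10 pop 1: in=[-5,2] → [-5,2] (was [-5,1]); enqueue [0]
  #11 pop 2: in=[-5,2] → [-4,3] (was [-4,2]); enqueue [1]
  #12 pop 3: in=[-5,3] → [-5,3] (was [-5,2]); enqueue [2]
  #13 pop 0: in=[-5,3] → [-5,3] (was [-5,2]); enqueue [3]
  #14 pop 1: in=[-5,3] → [-5,3] (was [-5,2]); enqueue [0]
  #15 pop 2: in=[-5,3] → [-4,4] (was [-4,3]); enqueue [1]
  #16 pop 3: in=[-5,4] → [-5,4] (was [-5,3]); enqueue [2]
  #17 pop 0: in=[-5,4] → [-5,4] (was [-5,3]); enqueue [3]
  #18 pop 1: in=[-5,4] → [-5,4] (was [-5,3]); enqueue [0]
  #19 pop 2: in=[-5,4] → [-4,5] (was [-4,4]); enqueue [1]
  #20 pop 3: in=[-5,5] → [-5,5] (was [-5,4]); enqueue [2]
  #21 pop 0: in=[-5,5] → [-5,5] (was [-5,4]); enqueue [3]
  #22 pop 1: in=[-5,5] → [-5,5] (was [-5,4]); enqueue [0]
  #23 pop 2: in=[-5,5] → [-4,5] (no change)
  #24 pop 3: in=[-5,5] → [-5,5] (no change)
  #25 pop 0: in=[-5,5] → [-5,5] (no change)

Fixpoint:
  val[0] = [-5,5]
  val[1] = [-5,5]
  val[2] = [-4,5]
  val[3] = [-5,5]

[-5,5]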